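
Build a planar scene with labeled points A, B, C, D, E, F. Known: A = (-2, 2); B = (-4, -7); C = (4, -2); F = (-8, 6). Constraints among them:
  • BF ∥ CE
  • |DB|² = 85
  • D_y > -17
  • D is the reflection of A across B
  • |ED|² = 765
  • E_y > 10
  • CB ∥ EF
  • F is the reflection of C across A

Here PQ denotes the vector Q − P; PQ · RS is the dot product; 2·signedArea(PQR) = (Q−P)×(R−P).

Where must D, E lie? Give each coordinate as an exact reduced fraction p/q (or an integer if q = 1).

D = (-6, -16)
E = (0, 11)

1. D_x = -6  [D is the reflection of A across B]
2. D_y = -16  [D is the reflection of A across B]
   → D = (-6, -16)
3. E_x = 0  [CB ∥ EF ∩ BF ∥ CE]
4. E_y = 11  [CB ∥ EF ∩ BF ∥ CE]
   → E = (0, 11)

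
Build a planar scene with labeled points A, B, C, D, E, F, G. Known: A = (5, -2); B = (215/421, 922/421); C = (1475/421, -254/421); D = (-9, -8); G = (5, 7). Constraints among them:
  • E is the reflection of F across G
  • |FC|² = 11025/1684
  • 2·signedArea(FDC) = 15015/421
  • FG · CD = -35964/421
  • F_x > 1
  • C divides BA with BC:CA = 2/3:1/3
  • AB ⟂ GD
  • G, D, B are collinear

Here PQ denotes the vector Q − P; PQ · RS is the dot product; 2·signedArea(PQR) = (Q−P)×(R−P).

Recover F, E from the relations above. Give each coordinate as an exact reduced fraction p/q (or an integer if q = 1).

1. F_x = 1375/842  [2·signedArea(FDC) = 15015/421 ∩ FG · CD = -35964/421]
2. F_y = 481/421  [2·signedArea(FDC) = 15015/421 ∩ FG · CD = -35964/421]
   → F = (1375/842, 481/421)
3. E_x = 7045/842  [E is the reflection of F across G]
4. E_y = 5413/421  [E is the reflection of F across G]
   → E = (7045/842, 5413/421)

E = (7045/842, 5413/421)
F = (1375/842, 481/421)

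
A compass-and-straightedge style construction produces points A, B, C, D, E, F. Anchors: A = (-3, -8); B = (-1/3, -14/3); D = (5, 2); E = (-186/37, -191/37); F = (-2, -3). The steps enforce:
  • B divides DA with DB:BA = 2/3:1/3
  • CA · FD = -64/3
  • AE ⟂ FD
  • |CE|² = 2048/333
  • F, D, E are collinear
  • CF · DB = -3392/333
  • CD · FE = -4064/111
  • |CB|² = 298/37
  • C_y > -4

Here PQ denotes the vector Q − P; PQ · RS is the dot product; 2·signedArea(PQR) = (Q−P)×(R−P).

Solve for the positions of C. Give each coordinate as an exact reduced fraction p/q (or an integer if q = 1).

C = (-334/111, -413/111)

1. C_x = -334/111  [CA · FD = -64/3 ∩ CF · DB = -3392/333]
2. C_y = -413/111  [CA · FD = -64/3 ∩ CF · DB = -3392/333]
   → C = (-334/111, -413/111)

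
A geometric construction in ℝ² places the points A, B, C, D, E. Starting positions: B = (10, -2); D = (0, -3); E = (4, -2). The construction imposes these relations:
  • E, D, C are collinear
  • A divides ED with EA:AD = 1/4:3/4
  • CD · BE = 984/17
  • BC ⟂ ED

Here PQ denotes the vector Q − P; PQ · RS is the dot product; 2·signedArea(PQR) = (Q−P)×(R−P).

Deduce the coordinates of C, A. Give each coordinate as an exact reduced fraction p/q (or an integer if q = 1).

A = (3, -9/4)
C = (164/17, -10/17)

1. C_x = 164/17  [E, D, C are collinear ∩ BC ⟂ ED]
2. C_y = -10/17  [E, D, C are collinear ∩ BC ⟂ ED]
   → C = (164/17, -10/17)
3. A_x = 3  [A divides ED with EA:AD = 1/4:3/4]
4. A_y = -9/4  [A divides ED with EA:AD = 1/4:3/4]
   → A = (3, -9/4)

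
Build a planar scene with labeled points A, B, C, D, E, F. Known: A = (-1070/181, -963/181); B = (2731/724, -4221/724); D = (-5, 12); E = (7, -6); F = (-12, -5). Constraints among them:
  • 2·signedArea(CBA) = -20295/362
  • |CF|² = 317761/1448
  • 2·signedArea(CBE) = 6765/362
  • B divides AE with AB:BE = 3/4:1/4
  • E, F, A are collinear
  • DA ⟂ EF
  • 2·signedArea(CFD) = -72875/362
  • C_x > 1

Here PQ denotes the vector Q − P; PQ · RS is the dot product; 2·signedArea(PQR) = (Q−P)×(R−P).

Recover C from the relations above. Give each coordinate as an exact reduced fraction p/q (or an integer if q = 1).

1. C_x = 1393/724  [2·signedArea(CBA) = -20295/362 ∩ 2·signedArea(CFD) = -72875/362]
2. C_y = 41/724  [2·signedArea(CBA) = -20295/362 ∩ 2·signedArea(CFD) = -72875/362]
   → C = (1393/724, 41/724)

C = (1393/724, 41/724)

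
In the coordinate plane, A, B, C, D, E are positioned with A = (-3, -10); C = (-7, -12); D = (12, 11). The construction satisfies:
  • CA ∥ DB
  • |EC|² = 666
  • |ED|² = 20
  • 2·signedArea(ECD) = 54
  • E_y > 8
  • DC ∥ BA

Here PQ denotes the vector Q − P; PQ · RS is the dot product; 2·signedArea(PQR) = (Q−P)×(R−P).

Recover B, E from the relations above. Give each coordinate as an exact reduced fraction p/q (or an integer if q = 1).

1. B_x = 16  [DC ∥ BA ∩ CA ∥ DB]
2. B_y = 13  [DC ∥ BA ∩ CA ∥ DB]
   → B = (16, 13)
3. E_x = 8  [line -23·x + 19·y + 13 = 0 ∩ |EC|² = 666]
4. E_y = 9  [line -23·x + 19·y + 13 = 0 ∩ |EC|² = 666]
   → E = (8, 9)

B = (16, 13)
E = (8, 9)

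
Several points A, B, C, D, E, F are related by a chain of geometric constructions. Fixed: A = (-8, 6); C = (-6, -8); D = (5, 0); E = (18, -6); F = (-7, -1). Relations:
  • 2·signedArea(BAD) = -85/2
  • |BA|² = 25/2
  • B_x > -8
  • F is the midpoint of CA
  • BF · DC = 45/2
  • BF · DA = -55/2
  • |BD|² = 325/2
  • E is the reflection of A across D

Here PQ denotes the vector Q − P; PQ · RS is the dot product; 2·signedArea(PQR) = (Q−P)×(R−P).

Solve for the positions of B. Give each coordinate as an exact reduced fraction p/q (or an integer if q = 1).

B = (-15/2, 5/2)

1. B_x = -15/2  [BF · DA = -55/2 ∩ 2·signedArea(BAD) = -85/2]
2. B_y = 5/2  [BF · DA = -55/2 ∩ 2·signedArea(BAD) = -85/2]
   → B = (-15/2, 5/2)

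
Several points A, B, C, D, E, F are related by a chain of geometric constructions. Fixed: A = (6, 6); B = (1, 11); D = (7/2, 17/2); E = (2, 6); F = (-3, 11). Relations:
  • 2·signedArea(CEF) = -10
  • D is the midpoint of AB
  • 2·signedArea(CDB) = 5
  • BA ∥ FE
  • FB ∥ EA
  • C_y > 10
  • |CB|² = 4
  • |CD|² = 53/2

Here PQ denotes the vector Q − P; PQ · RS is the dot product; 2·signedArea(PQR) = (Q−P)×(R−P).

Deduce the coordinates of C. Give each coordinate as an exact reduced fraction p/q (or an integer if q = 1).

C = (-1, 11)

1. C_x = -1  [line -5/2·x + -5/2·y + 25 = 0 ∩ |CB|² = 4]
2. C_y = 11  [line -5/2·x + -5/2·y + 25 = 0 ∩ |CB|² = 4]
   → C = (-1, 11)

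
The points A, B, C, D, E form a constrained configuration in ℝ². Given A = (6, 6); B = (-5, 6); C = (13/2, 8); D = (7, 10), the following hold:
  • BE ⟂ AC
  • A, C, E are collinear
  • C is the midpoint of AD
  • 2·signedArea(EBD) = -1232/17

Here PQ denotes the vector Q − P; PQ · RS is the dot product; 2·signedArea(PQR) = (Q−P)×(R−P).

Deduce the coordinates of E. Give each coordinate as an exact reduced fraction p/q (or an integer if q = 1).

E = (91/17, 58/17)

1. E_x = 91/17  [A, C, E are collinear ∩ BE ⟂ AC]
2. E_y = 58/17  [A, C, E are collinear ∩ BE ⟂ AC]
   → E = (91/17, 58/17)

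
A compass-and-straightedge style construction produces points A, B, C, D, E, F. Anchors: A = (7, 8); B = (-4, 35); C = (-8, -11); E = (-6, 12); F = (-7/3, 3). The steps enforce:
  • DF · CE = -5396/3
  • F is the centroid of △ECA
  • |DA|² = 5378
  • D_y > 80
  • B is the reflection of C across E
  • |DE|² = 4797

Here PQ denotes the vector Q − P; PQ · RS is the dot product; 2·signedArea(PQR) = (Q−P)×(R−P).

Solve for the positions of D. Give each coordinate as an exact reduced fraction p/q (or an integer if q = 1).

1. D_x = 0  [line -2·x + -23·y + 1863 = 0 ∩ |DA|² = 5378]
2. D_y = 81  [line -2·x + -23·y + 1863 = 0 ∩ |DA|² = 5378]
   → D = (0, 81)

D = (0, 81)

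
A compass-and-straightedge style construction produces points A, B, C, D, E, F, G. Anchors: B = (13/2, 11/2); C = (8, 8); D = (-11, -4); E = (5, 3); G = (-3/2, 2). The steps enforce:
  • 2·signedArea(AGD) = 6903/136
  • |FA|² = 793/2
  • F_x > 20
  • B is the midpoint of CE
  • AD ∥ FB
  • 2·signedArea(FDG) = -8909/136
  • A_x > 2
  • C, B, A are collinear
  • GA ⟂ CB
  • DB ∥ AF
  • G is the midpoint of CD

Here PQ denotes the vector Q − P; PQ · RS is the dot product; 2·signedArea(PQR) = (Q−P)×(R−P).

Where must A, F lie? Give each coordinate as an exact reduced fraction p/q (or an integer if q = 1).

1. A_x = 193/68  [C, B, A are collinear ∩ GA ⟂ CB]
2. A_y = -41/68  [C, B, A are collinear ∩ GA ⟂ CB]
   → A = (193/68, -41/68)
3. F_x = 1383/68  [AD ∥ FB ∩ DB ∥ AF]
4. F_y = 605/68  [AD ∥ FB ∩ DB ∥ AF]
   → F = (1383/68, 605/68)

A = (193/68, -41/68)
F = (1383/68, 605/68)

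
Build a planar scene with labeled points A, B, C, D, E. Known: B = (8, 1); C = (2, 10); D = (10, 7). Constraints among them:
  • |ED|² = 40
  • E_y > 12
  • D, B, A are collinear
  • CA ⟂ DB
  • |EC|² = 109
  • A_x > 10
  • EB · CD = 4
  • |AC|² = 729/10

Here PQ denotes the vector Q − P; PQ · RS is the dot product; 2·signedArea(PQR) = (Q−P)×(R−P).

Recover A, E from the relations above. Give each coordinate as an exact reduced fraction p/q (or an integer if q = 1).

A = (101/10, 73/10)
E = (12, 13)

1. A_x = 101/10  [D, B, A are collinear ∩ CA ⟂ DB]
2. A_y = 73/10  [D, B, A are collinear ∩ CA ⟂ DB]
   → A = (101/10, 73/10)
3. E_x = 12  [line -8·x + 3·y + 57 = 0 ∩ |EC|² = 109]
4. E_y = 13  [line -8·x + 3·y + 57 = 0 ∩ |EC|² = 109]
   → E = (12, 13)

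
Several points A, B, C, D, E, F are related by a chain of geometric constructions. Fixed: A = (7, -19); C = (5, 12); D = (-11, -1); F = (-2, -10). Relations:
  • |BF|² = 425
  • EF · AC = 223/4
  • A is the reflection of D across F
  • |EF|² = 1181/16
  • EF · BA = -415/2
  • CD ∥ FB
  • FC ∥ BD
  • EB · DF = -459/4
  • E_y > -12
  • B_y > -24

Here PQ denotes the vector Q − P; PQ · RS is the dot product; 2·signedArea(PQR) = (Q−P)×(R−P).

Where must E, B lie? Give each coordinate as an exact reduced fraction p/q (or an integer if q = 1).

B = (-18, -23)
E = (13/2, -45/4)

1. E_x = 13/2  [line 2·x + -31·y + -1447/4 = 0 ∩ |EF|² = 1181/16]
2. E_y = -45/4  [line 2·x + -31·y + -1447/4 = 0 ∩ |EF|² = 1181/16]
   → E = (13/2, -45/4)
3. B_x = -18  [EB · DF = -459/4 ∩ FC ∥ BD]
4. B_y = -23  [EB · DF = -459/4 ∩ FC ∥ BD]
   → B = (-18, -23)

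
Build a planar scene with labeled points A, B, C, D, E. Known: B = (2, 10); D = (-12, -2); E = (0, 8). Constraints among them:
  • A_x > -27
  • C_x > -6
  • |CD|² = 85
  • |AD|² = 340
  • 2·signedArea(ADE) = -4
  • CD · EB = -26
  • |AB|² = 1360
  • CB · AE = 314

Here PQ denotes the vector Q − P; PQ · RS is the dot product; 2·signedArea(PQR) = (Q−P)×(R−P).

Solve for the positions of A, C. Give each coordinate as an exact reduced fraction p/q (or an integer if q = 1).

A = (-26, -14)
C = (-5, 4)

1. C_x = -5  [line -2·x + -2·y + -2 = 0 ∩ |CD|² = 85]
2. C_y = 4  [line -2·x + -2·y + -2 = 0 ∩ |CD|² = 85]
   → C = (-5, 4)
3. A_x = -26  [2·signedArea(ADE) = -4 ∩ CB · AE = 314]
4. A_y = -14  [2·signedArea(ADE) = -4 ∩ CB · AE = 314]
   → A = (-26, -14)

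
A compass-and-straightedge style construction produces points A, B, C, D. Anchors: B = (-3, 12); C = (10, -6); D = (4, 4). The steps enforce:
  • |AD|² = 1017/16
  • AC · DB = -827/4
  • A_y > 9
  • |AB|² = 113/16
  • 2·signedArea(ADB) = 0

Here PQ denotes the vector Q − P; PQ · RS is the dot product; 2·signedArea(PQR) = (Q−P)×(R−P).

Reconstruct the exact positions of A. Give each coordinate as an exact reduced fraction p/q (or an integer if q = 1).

A = (-5/4, 10)

1. A_x = -5/4  [2·signedArea(ADB) = 0 ∩ AC · DB = -827/4]
2. A_y = 10  [2·signedArea(ADB) = 0 ∩ AC · DB = -827/4]
   → A = (-5/4, 10)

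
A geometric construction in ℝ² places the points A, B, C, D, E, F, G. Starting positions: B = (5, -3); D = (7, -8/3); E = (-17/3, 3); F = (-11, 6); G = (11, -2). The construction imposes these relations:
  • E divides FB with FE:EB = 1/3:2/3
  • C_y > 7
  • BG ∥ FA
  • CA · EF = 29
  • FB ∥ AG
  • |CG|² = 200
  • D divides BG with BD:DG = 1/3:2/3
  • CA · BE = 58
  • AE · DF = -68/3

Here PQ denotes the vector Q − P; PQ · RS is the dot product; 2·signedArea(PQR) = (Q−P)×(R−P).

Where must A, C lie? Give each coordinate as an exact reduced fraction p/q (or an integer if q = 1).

A = (-5, 7)
C = (1, 8)

1. A_x = -5  [FB ∥ AG ∩ BG ∥ FA]
2. A_y = 7  [FB ∥ AG ∩ BG ∥ FA]
   → A = (-5, 7)
3. C_x = 1  [line 32/3·x + -6·y + 112/3 = 0 ∩ |CG|² = 200]
4. C_y = 8  [line 32/3·x + -6·y + 112/3 = 0 ∩ |CG|² = 200]
   → C = (1, 8)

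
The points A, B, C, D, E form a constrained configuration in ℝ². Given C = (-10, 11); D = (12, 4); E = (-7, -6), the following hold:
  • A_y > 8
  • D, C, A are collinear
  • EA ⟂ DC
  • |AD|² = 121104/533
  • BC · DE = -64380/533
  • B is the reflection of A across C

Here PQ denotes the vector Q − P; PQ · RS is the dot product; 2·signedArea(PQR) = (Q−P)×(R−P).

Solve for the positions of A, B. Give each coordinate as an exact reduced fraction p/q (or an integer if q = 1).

1. A_x = -1260/533  [D, C, A are collinear ∩ EA ⟂ DC]
2. A_y = 4568/533  [D, C, A are collinear ∩ EA ⟂ DC]
   → A = (-1260/533, 4568/533)
3. B_x = -9400/533  [B is the reflection of A across C]
4. B_y = 7158/533  [B is the reflection of A across C]
   → B = (-9400/533, 7158/533)

A = (-1260/533, 4568/533)
B = (-9400/533, 7158/533)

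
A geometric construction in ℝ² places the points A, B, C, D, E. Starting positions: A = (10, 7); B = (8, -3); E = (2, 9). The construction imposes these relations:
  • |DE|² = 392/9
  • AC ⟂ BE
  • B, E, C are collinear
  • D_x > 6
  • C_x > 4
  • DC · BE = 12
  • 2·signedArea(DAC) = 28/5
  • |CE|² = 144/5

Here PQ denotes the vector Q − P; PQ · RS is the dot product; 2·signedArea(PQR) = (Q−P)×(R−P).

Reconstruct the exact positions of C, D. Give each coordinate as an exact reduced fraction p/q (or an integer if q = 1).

1. C_x = 22/5  [B, E, C are collinear ∩ AC ⟂ BE]
2. C_y = 21/5  [B, E, C are collinear ∩ AC ⟂ BE]
   → C = (22/5, 21/5)
3. D_x = 20/3  [line 6·x + -12·y + 12 = 0 ∩ |DE|² = 392/9]
4. D_y = 13/3  [line 6·x + -12·y + 12 = 0 ∩ |DE|² = 392/9]
   → D = (20/3, 13/3)

C = (22/5, 21/5)
D = (20/3, 13/3)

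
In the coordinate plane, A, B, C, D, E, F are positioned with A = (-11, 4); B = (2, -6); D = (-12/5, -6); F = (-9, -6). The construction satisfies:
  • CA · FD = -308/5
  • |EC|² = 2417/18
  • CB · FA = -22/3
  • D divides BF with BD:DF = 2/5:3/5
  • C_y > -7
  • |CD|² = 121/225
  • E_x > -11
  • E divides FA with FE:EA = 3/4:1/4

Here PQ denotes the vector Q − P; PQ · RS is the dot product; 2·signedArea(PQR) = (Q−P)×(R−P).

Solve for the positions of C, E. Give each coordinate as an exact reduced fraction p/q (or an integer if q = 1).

C = (-5/3, -6)
E = (-21/2, 3/2)

1. C_x = -5/3  [CA · FD = -308/5 ∩ CB · FA = -22/3]
2. C_y = -6  [CA · FD = -308/5 ∩ CB · FA = -22/3]
   → C = (-5/3, -6)
3. E_x = -21/2  [E divides FA with FE:EA = 3/4:1/4]
4. E_y = 3/2  [E divides FA with FE:EA = 3/4:1/4]
   → E = (-21/2, 3/2)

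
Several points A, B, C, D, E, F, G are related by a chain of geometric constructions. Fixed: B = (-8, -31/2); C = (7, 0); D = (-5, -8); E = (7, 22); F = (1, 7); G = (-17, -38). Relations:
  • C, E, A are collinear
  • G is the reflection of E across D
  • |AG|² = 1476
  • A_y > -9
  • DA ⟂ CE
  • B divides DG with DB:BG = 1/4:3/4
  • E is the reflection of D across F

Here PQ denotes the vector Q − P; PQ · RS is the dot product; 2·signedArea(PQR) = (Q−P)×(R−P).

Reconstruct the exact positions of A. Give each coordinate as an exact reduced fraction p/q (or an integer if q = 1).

1. A_x = 7  [C, E, A are collinear ∩ DA ⟂ CE]
2. A_y = -8  [C, E, A are collinear ∩ DA ⟂ CE]
   → A = (7, -8)

A = (7, -8)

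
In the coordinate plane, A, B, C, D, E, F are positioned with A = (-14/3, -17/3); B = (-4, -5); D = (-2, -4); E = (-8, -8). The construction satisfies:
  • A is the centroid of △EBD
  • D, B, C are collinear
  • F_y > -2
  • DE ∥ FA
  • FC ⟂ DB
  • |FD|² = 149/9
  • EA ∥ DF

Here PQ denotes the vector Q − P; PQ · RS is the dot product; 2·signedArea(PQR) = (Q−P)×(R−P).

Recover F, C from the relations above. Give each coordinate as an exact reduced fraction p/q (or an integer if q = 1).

C = (8/5, -11/5)
F = (4/3, -5/3)

1. F_x = 4/3  [DE ∥ FA ∩ EA ∥ DF]
2. F_y = -5/3  [DE ∥ FA ∩ EA ∥ DF]
   → F = (4/3, -5/3)
3. C_x = 8/5  [D, B, C are collinear ∩ FC ⟂ DB]
4. C_y = -11/5  [D, B, C are collinear ∩ FC ⟂ DB]
   → C = (8/5, -11/5)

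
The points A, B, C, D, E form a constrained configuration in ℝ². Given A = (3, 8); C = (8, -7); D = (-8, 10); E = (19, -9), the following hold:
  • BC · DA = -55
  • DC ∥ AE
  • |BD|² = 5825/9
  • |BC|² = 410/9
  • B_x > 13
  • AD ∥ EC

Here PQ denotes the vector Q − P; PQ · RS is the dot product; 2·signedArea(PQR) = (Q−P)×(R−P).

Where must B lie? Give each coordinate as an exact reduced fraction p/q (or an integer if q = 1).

1. B_x = 41/3  [line -11·x + 2·y + 157 = 0 ∩ |BC|² = 410/9]
2. B_y = -10/3  [line -11·x + 2·y + 157 = 0 ∩ |BC|² = 410/9]
   → B = (41/3, -10/3)

B = (41/3, -10/3)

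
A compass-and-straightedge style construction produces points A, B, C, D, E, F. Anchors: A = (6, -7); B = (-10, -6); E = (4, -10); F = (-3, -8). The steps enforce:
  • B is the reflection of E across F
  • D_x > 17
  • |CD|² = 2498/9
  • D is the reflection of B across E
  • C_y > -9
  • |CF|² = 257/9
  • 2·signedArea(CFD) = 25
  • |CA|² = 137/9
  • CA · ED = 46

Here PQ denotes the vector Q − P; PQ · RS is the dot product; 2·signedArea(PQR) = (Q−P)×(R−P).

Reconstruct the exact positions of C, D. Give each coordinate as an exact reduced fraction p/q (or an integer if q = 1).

C = (7/3, -25/3)
D = (18, -14)

1. D_x = 18  [D is the reflection of B across E]
2. D_y = -14  [D is the reflection of B across E]
   → D = (18, -14)
3. C_x = 7/3  [CA · ED = 46 ∩ 2·signedArea(CFD) = 25]
4. C_y = -25/3  [CA · ED = 46 ∩ 2·signedArea(CFD) = 25]
   → C = (7/3, -25/3)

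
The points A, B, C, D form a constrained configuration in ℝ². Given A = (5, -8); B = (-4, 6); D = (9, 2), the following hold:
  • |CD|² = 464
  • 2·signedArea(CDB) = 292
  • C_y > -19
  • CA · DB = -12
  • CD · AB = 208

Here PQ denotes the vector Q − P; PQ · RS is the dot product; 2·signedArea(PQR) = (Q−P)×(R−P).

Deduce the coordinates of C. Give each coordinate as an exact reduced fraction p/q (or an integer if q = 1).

C = (1, -18)

1. C_x = 1  [CD · AB = 208 ∩ 2·signedArea(CDB) = 292]
2. C_y = -18  [CD · AB = 208 ∩ 2·signedArea(CDB) = 292]
   → C = (1, -18)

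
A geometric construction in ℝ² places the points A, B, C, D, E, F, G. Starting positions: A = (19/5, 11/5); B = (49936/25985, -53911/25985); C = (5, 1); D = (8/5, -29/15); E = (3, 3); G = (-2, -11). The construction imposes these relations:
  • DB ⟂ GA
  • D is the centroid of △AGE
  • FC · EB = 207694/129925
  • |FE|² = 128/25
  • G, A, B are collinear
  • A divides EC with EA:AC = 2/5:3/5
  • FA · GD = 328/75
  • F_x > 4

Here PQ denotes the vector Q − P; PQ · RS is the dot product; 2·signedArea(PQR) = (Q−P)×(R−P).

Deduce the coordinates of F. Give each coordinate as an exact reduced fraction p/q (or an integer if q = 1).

1. F_x = 23/5  [FA · GD = 328/75 ∩ FC · EB = 207694/129925]
2. F_y = 7/5  [FA · GD = 328/75 ∩ FC · EB = 207694/129925]
   → F = (23/5, 7/5)

F = (23/5, 7/5)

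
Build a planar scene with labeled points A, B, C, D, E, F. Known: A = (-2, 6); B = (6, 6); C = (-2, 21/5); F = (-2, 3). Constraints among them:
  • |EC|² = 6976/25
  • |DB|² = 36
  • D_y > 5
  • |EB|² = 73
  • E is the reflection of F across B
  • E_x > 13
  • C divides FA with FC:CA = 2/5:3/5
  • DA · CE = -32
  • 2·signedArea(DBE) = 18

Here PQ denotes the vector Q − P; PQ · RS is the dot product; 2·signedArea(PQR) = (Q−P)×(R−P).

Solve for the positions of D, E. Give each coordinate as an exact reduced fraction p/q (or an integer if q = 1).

1. E_x = 14  [E is the reflection of F across B]
2. E_y = 9  [E is the reflection of F across B]
   → E = (14, 9)
3. D_x = 0  [2·signedArea(DBE) = 18 ∩ DA · CE = -32]
4. D_y = 6  [2·signedArea(DBE) = 18 ∩ DA · CE = -32]
   → D = (0, 6)

D = (0, 6)
E = (14, 9)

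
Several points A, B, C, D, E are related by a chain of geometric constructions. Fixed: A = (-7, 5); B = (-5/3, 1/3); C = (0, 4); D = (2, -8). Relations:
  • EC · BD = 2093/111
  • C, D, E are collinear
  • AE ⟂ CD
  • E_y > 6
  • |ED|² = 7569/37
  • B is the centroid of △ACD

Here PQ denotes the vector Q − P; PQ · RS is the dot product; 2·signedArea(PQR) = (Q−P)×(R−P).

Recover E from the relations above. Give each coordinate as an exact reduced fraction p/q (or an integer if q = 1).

E = (-13/37, 226/37)

1. E_x = -13/37  [C, D, E are collinear ∩ AE ⟂ CD]
2. E_y = 226/37  [C, D, E are collinear ∩ AE ⟂ CD]
   → E = (-13/37, 226/37)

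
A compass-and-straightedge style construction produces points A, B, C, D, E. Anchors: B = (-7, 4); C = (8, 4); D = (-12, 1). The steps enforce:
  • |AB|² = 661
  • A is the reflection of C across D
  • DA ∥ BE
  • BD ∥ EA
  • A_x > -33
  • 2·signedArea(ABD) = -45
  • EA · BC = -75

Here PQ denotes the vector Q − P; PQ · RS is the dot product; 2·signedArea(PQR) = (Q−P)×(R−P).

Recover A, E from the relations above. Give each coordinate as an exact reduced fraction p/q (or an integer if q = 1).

1. A_x = -32  [A is the reflection of C across D]
2. A_y = -2  [A is the reflection of C across D]
   → A = (-32, -2)
3. E_x = -27  [BD ∥ EA ∩ DA ∥ BE]
4. E_y = 1  [BD ∥ EA ∩ DA ∥ BE]
   → E = (-27, 1)

A = (-32, -2)
E = (-27, 1)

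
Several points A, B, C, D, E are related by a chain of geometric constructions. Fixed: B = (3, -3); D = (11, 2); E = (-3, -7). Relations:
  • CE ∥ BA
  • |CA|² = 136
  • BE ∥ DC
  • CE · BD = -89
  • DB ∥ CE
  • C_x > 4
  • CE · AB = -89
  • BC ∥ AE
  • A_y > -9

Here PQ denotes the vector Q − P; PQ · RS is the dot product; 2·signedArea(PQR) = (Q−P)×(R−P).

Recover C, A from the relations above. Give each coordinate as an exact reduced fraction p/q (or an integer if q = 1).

1. C_x = 5  [DB ∥ CE ∩ BE ∥ DC]
2. C_y = -2  [DB ∥ CE ∩ BE ∥ DC]
   → C = (5, -2)
3. A_x = -5  [BC ∥ AE ∩ CE ∥ BA]
4. A_y = -8  [BC ∥ AE ∩ CE ∥ BA]
   → A = (-5, -8)

A = (-5, -8)
C = (5, -2)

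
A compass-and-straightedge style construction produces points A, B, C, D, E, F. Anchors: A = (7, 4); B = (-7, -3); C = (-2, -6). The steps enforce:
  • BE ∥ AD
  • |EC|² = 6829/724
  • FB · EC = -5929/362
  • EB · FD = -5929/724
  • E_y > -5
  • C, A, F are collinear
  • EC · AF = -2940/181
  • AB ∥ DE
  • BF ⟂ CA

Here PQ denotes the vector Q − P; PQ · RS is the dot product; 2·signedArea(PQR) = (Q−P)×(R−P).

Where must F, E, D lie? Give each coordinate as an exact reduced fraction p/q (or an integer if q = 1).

D = (1652/181, 755/362)
E = (-882/181, -1779/362)
F = (-497/181, -1236/181)

1. F_x = -497/181  [C, A, F are collinear ∩ BF ⟂ CA]
2. F_y = -1236/181  [C, A, F are collinear ∩ BF ⟂ CA]
   → F = (-497/181, -1236/181)
3. E_x = -882/181  [EC · AF = -2940/181 ∩ FB · EC = -5929/362]
4. E_y = -1779/362  [EC · AF = -2940/181 ∩ FB · EC = -5929/362]
   → E = (-882/181, -1779/362)
5. D_x = 1652/181  [AB ∥ DE ∩ BE ∥ AD]
6. D_y = 755/362  [AB ∥ DE ∩ BE ∥ AD]
   → D = (1652/181, 755/362)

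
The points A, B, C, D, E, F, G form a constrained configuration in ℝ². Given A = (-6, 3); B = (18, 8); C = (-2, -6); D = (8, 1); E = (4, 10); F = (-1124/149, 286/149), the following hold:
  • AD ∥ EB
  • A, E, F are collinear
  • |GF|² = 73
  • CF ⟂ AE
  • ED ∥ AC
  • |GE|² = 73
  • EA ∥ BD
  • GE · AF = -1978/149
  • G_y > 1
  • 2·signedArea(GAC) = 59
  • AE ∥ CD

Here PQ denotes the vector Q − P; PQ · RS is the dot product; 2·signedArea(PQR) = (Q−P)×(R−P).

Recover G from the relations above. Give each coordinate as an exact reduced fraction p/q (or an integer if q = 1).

G = (1, 2)

1. G_x = 1  [2·signedArea(GAC) = 59 ∩ GE · AF = -1978/149]
2. G_y = 2  [2·signedArea(GAC) = 59 ∩ GE · AF = -1978/149]
   → G = (1, 2)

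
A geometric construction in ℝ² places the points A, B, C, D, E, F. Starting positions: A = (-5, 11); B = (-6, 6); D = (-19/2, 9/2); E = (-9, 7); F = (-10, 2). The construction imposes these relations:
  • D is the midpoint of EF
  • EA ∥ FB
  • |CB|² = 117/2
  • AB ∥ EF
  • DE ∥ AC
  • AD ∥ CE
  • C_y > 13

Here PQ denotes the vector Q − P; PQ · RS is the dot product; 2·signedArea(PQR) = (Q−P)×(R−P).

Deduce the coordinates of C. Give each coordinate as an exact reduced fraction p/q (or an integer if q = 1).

1. C_x = -9/2  [AD ∥ CE ∩ DE ∥ AC]
2. C_y = 27/2  [AD ∥ CE ∩ DE ∥ AC]
   → C = (-9/2, 27/2)

C = (-9/2, 27/2)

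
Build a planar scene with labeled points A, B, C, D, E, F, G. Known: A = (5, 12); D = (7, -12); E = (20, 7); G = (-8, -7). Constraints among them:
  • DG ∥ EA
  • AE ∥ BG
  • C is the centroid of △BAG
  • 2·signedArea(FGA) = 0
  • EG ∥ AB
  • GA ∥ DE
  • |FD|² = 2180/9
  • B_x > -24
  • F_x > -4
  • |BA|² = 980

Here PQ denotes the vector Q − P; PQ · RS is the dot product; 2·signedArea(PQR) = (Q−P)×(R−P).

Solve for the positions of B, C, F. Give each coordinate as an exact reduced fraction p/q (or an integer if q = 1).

B = (-23, -2)
C = (-26/3, 1)
F = (-11/3, -2/3)

1. B_x = -23  [AE ∥ BG ∩ EG ∥ AB]
2. B_y = -2  [AE ∥ BG ∩ EG ∥ AB]
   → B = (-23, -2)
3. C_x = -26/3  [C is the centroid of △BAG]
4. C_y = 1  [C is the centroid of △BAG]
   → C = (-26/3, 1)
5. F_x = -11/3  [line -19·x + 13·y + -61 = 0 ∩ |FD|² = 2180/9]
6. F_y = -2/3  [line -19·x + 13·y + -61 = 0 ∩ |FD|² = 2180/9]
   → F = (-11/3, -2/3)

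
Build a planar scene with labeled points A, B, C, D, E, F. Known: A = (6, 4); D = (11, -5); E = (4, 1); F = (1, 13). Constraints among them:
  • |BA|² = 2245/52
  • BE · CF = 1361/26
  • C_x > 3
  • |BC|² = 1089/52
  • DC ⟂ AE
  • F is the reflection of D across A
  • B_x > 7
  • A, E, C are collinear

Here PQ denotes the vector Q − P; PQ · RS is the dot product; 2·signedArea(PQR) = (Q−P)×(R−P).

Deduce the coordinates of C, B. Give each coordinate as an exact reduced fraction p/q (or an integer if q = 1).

B = (187/26, -32/13)
C = (44/13, 1/13)

1. C_x = 44/13  [A, E, C are collinear ∩ DC ⟂ AE]
2. C_y = 1/13  [A, E, C are collinear ∩ DC ⟂ AE]
   → C = (44/13, 1/13)
3. B_x = 187/26  [line 31/13·x + -168/13·y + -1273/26 = 0 ∩ |BA|² = 2245/52]
4. B_y = -32/13  [line 31/13·x + -168/13·y + -1273/26 = 0 ∩ |BA|² = 2245/52]
   → B = (187/26, -32/13)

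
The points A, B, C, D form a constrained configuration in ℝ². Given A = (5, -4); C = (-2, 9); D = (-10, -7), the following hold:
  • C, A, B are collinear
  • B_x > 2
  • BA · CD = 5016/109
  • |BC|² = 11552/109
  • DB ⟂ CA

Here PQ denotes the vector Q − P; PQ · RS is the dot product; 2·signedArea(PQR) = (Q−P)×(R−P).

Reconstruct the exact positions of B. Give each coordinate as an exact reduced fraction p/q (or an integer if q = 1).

B = (314/109, -7/109)

1. B_x = 314/109  [C, A, B are collinear ∩ DB ⟂ CA]
2. B_y = -7/109  [C, A, B are collinear ∩ DB ⟂ CA]
   → B = (314/109, -7/109)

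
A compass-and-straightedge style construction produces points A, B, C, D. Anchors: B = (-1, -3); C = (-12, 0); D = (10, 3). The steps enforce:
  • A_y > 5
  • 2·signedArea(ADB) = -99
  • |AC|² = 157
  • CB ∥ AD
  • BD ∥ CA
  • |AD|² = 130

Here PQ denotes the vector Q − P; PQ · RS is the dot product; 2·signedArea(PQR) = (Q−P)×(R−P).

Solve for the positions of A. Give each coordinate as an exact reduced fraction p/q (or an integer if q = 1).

A = (-1, 6)

1. A_x = -1  [CB ∥ AD ∩ BD ∥ CA]
2. A_y = 6  [CB ∥ AD ∩ BD ∥ CA]
   → A = (-1, 6)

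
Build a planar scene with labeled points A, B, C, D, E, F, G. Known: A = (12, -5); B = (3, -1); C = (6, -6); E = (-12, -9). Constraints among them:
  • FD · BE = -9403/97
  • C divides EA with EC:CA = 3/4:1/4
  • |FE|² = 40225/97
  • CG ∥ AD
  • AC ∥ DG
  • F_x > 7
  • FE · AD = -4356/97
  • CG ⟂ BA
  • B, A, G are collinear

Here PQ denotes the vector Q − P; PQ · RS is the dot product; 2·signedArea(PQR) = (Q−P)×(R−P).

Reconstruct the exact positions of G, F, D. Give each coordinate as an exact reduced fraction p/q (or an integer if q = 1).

1. G_x = 714/97  [B, A, G are collinear ∩ CG ⟂ BA]
2. G_y = -285/97  [B, A, G are collinear ∩ CG ⟂ BA]
   → G = (714/97, -285/97)
3. D_x = 1296/97  [AC ∥ DG ∩ CG ∥ AD]
4. D_y = -188/97  [AC ∥ DG ∩ CG ∥ AD]
   → D = (1296/97, -188/97)
5. F_x = 723/97  [FD · BE = -9403/97 ∩ FE · AD = -4356/97]
6. F_y = -289/97  [FD · BE = -9403/97 ∩ FE · AD = -4356/97]
   → F = (723/97, -289/97)

D = (1296/97, -188/97)
F = (723/97, -289/97)
G = (714/97, -285/97)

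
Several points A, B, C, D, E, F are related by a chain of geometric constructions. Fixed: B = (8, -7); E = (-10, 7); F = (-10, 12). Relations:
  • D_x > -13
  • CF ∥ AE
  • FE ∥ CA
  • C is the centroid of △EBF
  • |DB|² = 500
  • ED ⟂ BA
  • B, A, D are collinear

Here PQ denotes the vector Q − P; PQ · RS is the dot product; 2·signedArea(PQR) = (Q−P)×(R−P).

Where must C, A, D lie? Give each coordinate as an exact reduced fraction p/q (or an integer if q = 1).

A = (-4, -1)
C = (-4, 4)
D = (-12, 3)

1. C_x = -4  [C is the centroid of △EBF]
2. C_y = 4  [C is the centroid of △EBF]
   → C = (-4, 4)
3. A_x = -4  [CF ∥ AE ∩ FE ∥ CA]
4. A_y = -1  [CF ∥ AE ∩ FE ∥ CA]
   → A = (-4, -1)
5. D_x = -12  [B, A, D are collinear ∩ ED ⟂ BA]
6. D_y = 3  [B, A, D are collinear ∩ ED ⟂ BA]
   → D = (-12, 3)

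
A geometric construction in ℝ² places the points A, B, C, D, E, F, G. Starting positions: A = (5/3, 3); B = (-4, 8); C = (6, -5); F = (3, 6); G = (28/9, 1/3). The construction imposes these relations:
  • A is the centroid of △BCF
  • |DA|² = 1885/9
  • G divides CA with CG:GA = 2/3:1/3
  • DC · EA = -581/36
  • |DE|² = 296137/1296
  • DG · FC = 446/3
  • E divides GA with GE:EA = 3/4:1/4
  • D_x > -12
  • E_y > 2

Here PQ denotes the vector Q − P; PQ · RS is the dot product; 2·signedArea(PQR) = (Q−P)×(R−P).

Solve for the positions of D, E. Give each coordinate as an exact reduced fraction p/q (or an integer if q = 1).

D = (-11, 10)
E = (73/36, 7/3)

1. E_x = 73/36  [E divides GA with GE:EA = 3/4:1/4]
2. E_y = 7/3  [E divides GA with GE:EA = 3/4:1/4]
   → E = (73/36, 7/3)
3. D_x = -11  [DC · EA = -581/36 ∩ DG · FC = 446/3]
4. D_y = 10  [DC · EA = -581/36 ∩ DG · FC = 446/3]
   → D = (-11, 10)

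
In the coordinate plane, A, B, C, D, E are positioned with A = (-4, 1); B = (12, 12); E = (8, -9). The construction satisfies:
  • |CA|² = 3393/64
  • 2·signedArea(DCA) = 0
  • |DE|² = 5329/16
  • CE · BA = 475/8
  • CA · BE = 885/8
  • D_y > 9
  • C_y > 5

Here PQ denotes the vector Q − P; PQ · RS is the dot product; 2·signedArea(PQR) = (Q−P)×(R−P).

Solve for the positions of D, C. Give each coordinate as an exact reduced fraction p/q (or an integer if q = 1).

1. C_x = 2  [CA · BE = 885/8 ∩ CE · BA = 475/8]
2. C_y = 41/8  [CA · BE = 885/8 ∩ CE · BA = 475/8]
   → C = (2, 41/8)
3. D_x = 8  [line 33/8·x + -6·y + 45/2 = 0 ∩ |DE|² = 5329/16]
4. D_y = 37/4  [line 33/8·x + -6·y + 45/2 = 0 ∩ |DE|² = 5329/16]
   → D = (8, 37/4)

C = (2, 41/8)
D = (8, 37/4)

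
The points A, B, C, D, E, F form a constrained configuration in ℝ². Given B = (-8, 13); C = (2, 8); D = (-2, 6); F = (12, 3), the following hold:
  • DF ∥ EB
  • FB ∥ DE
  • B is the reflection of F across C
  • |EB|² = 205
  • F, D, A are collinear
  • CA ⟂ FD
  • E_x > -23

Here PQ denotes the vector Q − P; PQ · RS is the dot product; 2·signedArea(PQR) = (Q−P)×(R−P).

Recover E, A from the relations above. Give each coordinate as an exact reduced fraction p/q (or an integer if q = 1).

1. E_x = -22  [DF ∥ EB ∩ FB ∥ DE]
2. E_y = 16  [DF ∥ EB ∩ FB ∥ DE]
   → E = (-22, 16)
3. A_x = 58/41  [F, D, A are collinear ∩ CA ⟂ FD]
4. A_y = 216/41  [F, D, A are collinear ∩ CA ⟂ FD]
   → A = (58/41, 216/41)

A = (58/41, 216/41)
E = (-22, 16)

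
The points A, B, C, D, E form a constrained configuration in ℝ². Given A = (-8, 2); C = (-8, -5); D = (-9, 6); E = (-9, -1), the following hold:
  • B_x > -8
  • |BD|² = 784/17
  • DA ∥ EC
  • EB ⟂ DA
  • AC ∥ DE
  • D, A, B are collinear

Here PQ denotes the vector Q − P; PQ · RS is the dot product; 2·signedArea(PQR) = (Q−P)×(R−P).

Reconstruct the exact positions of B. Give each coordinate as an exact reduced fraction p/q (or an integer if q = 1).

1. B_x = -125/17  [D, A, B are collinear ∩ EB ⟂ DA]
2. B_y = -10/17  [D, A, B are collinear ∩ EB ⟂ DA]
   → B = (-125/17, -10/17)

B = (-125/17, -10/17)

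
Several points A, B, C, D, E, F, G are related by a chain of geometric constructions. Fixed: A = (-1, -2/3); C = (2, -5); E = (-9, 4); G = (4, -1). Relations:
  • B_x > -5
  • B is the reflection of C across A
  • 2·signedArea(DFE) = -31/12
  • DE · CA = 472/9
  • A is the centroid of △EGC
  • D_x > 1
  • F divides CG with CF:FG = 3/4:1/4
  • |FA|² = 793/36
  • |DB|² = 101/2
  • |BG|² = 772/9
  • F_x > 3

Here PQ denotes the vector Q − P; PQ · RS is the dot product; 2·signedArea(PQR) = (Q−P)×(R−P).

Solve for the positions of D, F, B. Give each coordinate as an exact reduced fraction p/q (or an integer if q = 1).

1. F_x = 7/2  [F divides CG with CF:FG = 3/4:1/4]
2. F_y = -2  [F divides CG with CF:FG = 3/4:1/4]
   → F = (7/2, -2)
3. B_x = -4  [B is the reflection of C across A]
4. B_y = 11/3  [B is the reflection of C across A]
   → B = (-4, 11/3)
5. D_x = 3/2  [2·signedArea(DFE) = -31/12 ∩ DE · CA = 472/9]
6. D_y = -5/6  [2·signedArea(DFE) = -31/12 ∩ DE · CA = 472/9]
   → D = (3/2, -5/6)

B = (-4, 11/3)
D = (3/2, -5/6)
F = (7/2, -2)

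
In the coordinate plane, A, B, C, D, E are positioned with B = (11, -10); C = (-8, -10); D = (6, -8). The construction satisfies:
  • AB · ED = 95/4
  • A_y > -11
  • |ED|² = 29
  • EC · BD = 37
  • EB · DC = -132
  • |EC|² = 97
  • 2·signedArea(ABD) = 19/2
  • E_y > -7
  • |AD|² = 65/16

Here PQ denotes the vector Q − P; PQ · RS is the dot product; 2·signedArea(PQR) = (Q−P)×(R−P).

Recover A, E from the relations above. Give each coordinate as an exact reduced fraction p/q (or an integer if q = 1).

A = (25/4, -10)
E = (1, -6)

1. E_x = 1  [EB · DC = -132 ∩ EC · BD = 37]
2. E_y = -6  [EB · DC = -132 ∩ EC · BD = 37]
   → E = (1, -6)
3. A_x = 25/4  [2·signedArea(ABD) = 19/2 ∩ AB · ED = 95/4]
4. A_y = -10  [2·signedArea(ABD) = 19/2 ∩ AB · ED = 95/4]
   → A = (25/4, -10)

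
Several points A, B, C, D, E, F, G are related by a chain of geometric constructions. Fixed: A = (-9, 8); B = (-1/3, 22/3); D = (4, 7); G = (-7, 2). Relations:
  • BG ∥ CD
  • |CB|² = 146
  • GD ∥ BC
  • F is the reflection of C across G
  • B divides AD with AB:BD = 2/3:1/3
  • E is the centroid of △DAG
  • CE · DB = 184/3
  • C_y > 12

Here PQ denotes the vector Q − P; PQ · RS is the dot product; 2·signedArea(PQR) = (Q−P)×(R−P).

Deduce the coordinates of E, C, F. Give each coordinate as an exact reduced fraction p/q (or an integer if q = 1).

C = (32/3, 37/3)
E = (-4, 17/3)
F = (-74/3, -25/3)

1. E_x = -4  [E is the centroid of △DAG]
2. E_y = 17/3  [E is the centroid of △DAG]
   → E = (-4, 17/3)
3. C_x = 32/3  [BG ∥ CD ∩ GD ∥ BC]
4. C_y = 37/3  [BG ∥ CD ∩ GD ∥ BC]
   → C = (32/3, 37/3)
5. F_x = -74/3  [F is the reflection of C across G]
6. F_y = -25/3  [F is the reflection of C across G]
   → F = (-74/3, -25/3)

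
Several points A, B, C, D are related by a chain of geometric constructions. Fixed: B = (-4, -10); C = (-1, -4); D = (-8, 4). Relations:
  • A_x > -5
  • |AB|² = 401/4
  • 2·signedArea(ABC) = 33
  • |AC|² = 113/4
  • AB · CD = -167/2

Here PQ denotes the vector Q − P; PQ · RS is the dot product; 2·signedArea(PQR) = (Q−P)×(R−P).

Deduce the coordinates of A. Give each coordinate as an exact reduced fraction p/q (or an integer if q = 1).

A = (-9/2, 0)

1. A_x = -9/2  [2·signedArea(ABC) = 33 ∩ AB · CD = -167/2]
2. A_y = 0  [2·signedArea(ABC) = 33 ∩ AB · CD = -167/2]
   → A = (-9/2, 0)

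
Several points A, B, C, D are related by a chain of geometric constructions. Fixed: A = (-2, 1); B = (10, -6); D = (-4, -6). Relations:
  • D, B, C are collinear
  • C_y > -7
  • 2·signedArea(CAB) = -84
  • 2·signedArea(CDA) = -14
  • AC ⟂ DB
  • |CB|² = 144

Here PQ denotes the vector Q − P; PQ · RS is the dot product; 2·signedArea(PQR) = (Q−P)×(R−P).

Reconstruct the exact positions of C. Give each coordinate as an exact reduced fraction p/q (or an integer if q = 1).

1. C_x = -2  [D, B, C are collinear ∩ AC ⟂ DB]
2. C_y = -6  [D, B, C are collinear ∩ AC ⟂ DB]
   → C = (-2, -6)

C = (-2, -6)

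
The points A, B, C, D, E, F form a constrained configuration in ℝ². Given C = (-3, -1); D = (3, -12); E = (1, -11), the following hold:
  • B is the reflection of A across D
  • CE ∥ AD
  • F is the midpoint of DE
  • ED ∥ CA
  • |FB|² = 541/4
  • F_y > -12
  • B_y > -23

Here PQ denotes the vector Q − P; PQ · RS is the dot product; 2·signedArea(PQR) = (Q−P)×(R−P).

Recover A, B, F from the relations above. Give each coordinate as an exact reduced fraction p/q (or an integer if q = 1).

1. A_x = -1  [CE ∥ AD ∩ ED ∥ CA]
2. A_y = -2  [CE ∥ AD ∩ ED ∥ CA]
   → A = (-1, -2)
3. B_x = 7  [B is the reflection of A across D]
4. B_y = -22  [B is the reflection of A across D]
   → B = (7, -22)
5. F_x = 2  [F is the midpoint of DE]
6. F_y = -23/2  [F is the midpoint of DE]
   → F = (2, -23/2)

A = (-1, -2)
B = (7, -22)
F = (2, -23/2)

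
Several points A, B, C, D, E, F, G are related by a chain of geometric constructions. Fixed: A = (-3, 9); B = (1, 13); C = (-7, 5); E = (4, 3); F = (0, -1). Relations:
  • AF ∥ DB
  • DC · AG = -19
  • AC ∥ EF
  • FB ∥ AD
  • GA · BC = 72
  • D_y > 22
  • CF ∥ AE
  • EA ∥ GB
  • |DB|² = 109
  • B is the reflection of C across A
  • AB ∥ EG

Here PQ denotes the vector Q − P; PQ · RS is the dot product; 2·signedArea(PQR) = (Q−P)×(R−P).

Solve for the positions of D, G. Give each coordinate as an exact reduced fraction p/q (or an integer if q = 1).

D = (-2, 23)
G = (8, 7)

1. D_x = -2  [AF ∥ DB ∩ FB ∥ AD]
2. D_y = 23  [AF ∥ DB ∩ FB ∥ AD]
   → D = (-2, 23)
3. G_x = 8  [EA ∥ GB ∩ AB ∥ EG]
4. G_y = 7  [EA ∥ GB ∩ AB ∥ EG]
   → G = (8, 7)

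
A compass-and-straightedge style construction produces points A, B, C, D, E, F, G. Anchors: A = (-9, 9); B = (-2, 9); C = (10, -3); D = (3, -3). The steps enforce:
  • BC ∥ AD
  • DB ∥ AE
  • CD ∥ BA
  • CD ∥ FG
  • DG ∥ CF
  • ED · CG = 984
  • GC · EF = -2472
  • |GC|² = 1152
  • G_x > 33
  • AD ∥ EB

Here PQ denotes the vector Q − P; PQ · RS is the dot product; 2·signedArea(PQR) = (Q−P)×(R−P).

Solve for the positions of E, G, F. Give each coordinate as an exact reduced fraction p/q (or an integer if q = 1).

1. E_x = -14  [AD ∥ EB ∩ DB ∥ AE]
2. E_y = 21  [AD ∥ EB ∩ DB ∥ AE]
   → E = (-14, 21)
3. G_x = 34  [line 17·x + -24·y + -1226 = 0 ∩ |GC|² = 1152]
4. G_y = -27  [line 17·x + -24·y + -1226 = 0 ∩ |GC|² = 1152]
   → G = (34, -27)
5. F_x = 41  [GC · EF = -2472 ∩ CD ∥ FG]
6. F_y = -27  [GC · EF = -2472 ∩ CD ∥ FG]
   → F = (41, -27)

E = (-14, 21)
F = (41, -27)
G = (34, -27)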